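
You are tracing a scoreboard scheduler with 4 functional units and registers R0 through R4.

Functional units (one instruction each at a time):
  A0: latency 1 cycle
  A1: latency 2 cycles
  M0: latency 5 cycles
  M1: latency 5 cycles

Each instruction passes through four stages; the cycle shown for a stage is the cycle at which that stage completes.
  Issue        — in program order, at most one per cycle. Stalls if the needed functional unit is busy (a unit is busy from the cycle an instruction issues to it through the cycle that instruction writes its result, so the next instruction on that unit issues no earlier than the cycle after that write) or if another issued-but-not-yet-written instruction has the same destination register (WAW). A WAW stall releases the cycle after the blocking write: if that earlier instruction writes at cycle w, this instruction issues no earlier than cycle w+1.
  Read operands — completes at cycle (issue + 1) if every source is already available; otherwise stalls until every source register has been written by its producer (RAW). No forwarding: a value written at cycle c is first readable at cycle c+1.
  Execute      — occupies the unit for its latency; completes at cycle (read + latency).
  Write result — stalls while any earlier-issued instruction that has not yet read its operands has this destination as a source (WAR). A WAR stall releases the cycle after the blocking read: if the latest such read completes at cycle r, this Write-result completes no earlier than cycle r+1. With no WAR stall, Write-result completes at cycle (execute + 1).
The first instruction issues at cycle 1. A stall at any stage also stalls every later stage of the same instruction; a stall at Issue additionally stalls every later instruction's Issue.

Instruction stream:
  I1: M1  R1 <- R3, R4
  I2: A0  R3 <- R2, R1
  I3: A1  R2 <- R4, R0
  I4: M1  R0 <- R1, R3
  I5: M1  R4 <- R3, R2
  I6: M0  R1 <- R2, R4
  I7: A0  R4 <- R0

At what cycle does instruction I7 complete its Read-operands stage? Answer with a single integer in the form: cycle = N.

cycle = 28

I1  is:1  ro:2  ex:7  wr:8
I2  is:2  ro:9  ex:10  wr:11  — RAW R1: wait I1 write@8
I3  is:3  ro:4  ex:6  wr:10  — WAR R2: wait I2 read@9
I4  is:9  ro:12  ex:17  wr:18  — struct: M1 busy until I1 writes@8, RAW R3: wait I2 write@11
I5  is:19  ro:20  ex:25  wr:26  — struct: M1 busy until I4 writes@18
I6  is:20  ro:27  ex:32  wr:33  — RAW R4: wait I5 write@26
I7  is:27  ro:28  ex:29  wr:30  — WAW R4: wait I5 write@26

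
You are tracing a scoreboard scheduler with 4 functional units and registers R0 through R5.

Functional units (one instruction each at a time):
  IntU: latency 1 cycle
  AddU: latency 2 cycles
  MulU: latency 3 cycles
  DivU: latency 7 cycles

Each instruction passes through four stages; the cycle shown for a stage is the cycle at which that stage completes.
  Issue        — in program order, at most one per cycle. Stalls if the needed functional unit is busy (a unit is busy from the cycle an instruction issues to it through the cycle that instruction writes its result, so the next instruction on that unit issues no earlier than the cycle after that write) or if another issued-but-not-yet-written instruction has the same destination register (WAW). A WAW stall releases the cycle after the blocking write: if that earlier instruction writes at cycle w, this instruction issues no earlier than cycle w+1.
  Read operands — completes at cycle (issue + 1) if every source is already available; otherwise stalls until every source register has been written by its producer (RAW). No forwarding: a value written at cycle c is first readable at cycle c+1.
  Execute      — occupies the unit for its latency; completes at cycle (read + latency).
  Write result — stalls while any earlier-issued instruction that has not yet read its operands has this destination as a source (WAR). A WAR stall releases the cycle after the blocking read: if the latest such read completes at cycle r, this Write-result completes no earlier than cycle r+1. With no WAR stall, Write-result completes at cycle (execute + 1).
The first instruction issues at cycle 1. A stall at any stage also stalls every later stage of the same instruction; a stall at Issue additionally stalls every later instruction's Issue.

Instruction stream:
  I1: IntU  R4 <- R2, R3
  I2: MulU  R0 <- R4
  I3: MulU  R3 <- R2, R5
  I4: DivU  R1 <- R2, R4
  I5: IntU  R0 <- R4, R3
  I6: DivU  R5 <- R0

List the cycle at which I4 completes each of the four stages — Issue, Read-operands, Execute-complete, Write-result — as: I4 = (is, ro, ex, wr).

c1: I1 issues→IntU
c2: I1 reads; I2 issues→MulU
c3: I1 exec-done
c4: I1 writes R4
c5: I2 reads
c8: I2 exec-done
c9: I2 writes R0
c10: I3 issues→MulU
c11: I3 reads; I4 issues→DivU
c12: I4 reads; I5 issues→IntU
c14: I3 exec-done
c15: I3 writes R3
c16: I5 reads
c17: I5 exec-done
c18: I5 writes R0
c19: I4 exec-done
c20: I4 writes R1
c21: I6 issues→DivU
c22: I6 reads
c29: I6 exec-done
c30: I6 writes R5

I4 = (11, 12, 19, 20)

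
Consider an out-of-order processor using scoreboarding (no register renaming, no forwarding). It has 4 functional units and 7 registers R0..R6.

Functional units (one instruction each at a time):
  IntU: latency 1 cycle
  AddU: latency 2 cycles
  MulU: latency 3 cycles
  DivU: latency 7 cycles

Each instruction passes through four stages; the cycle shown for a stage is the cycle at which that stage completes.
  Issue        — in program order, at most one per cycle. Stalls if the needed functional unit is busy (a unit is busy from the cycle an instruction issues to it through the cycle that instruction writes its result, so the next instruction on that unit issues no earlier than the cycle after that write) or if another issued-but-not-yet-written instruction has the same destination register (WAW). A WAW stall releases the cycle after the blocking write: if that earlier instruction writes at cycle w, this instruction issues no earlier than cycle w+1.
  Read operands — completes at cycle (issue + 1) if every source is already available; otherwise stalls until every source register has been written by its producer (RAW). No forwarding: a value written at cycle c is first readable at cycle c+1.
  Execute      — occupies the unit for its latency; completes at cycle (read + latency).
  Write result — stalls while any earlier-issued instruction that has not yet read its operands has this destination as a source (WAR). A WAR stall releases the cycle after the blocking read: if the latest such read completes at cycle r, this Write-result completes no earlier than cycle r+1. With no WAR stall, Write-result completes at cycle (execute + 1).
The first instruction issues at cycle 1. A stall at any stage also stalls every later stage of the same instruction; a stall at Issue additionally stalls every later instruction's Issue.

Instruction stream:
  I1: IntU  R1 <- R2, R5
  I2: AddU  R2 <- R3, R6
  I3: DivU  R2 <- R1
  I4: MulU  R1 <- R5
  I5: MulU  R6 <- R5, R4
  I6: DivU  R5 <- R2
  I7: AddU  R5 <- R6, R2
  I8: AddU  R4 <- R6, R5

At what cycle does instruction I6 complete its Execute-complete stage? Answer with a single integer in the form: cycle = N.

cycle 1: issue I1 (IntU)
cycle 2: I1 read-ops, issue I2 (AddU)
cycle 3: I1 finished on IntU, I2 read-ops
cycle 4: I1→R1
cycle 5: I2 finished on AddU
cycle 6: I2→R2
cycle 7: issue I3 (DivU)
cycle 8: I3 read-ops, issue I4 (MulU)
cycle 9: I4 read-ops
cycle 12: I4 finished on MulU
cycle 13: I4→R1
cycle 14: issue I5 (MulU)
cycle 15: I3 finished on DivU, I5 read-ops
cycle 16: I3→R2
cycle 17: issue I6 (DivU)
cycle 18: I5 finished on MulU, I6 read-ops
cycle 19: I5→R6
cycle 25: I6 finished on DivU
cycle 26: I6→R5
cycle 27: issue I7 (AddU)
cycle 28: I7 read-ops
cycle 30: I7 finished on AddU
cycle 31: I7→R5
cycle 32: issue I8 (AddU)
cycle 33: I8 read-ops
cycle 35: I8 finished on AddU
cycle 36: I8→R4

cycle = 25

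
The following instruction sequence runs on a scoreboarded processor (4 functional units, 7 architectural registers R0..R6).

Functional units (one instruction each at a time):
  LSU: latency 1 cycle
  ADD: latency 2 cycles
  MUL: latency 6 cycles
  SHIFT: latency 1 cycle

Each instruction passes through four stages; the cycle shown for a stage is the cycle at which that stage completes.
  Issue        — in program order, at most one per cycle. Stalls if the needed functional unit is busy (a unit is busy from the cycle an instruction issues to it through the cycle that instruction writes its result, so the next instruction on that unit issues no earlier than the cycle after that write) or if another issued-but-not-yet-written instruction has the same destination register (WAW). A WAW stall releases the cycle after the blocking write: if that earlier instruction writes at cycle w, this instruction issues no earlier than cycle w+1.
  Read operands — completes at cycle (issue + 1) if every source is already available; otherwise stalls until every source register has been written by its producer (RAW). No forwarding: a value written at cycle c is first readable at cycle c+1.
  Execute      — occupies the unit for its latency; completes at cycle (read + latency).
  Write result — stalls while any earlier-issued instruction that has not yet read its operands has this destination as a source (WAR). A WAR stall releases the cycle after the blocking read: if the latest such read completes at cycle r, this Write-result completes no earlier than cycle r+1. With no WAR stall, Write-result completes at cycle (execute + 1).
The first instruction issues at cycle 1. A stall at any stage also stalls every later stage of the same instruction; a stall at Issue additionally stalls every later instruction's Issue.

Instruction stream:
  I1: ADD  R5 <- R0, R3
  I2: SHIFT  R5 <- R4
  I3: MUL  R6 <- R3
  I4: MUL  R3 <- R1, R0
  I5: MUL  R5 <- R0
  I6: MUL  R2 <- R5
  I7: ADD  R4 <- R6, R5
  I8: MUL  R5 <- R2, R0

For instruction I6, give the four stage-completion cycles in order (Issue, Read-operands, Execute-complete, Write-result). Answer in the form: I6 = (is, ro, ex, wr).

cycle 1: I1 issues→ADD
cycle 2: I1 reads
cycle 4: I1 exec-done
cycle 5: I1 writes R5
cycle 6: I2 issues→SHIFT
cycle 7: I2 reads, I3 issues→MUL
cycle 8: I2 exec-done, I3 reads
cycle 9: I2 writes R5
cycle 14: I3 exec-done
cycle 15: I3 writes R6
cycle 16: I4 issues→MUL
cycle 17: I4 reads
cycle 23: I4 exec-done
cycle 24: I4 writes R3
cycle 25: I5 issues→MUL
cycle 26: I5 reads
cycle 32: I5 exec-done
cycle 33: I5 writes R5
cycle 34: I6 issues→MUL
cycle 35: I6 reads, I7 issues→ADD
cycle 36: I7 reads
cycle 38: I7 exec-done
cycle 39: I7 writes R4
cycle 41: I6 exec-done
cycle 42: I6 writes R2
cycle 43: I8 issues→MUL
cycle 44: I8 reads
cycle 50: I8 exec-done
cycle 51: I8 writes R5

I6 = (34, 35, 41, 42)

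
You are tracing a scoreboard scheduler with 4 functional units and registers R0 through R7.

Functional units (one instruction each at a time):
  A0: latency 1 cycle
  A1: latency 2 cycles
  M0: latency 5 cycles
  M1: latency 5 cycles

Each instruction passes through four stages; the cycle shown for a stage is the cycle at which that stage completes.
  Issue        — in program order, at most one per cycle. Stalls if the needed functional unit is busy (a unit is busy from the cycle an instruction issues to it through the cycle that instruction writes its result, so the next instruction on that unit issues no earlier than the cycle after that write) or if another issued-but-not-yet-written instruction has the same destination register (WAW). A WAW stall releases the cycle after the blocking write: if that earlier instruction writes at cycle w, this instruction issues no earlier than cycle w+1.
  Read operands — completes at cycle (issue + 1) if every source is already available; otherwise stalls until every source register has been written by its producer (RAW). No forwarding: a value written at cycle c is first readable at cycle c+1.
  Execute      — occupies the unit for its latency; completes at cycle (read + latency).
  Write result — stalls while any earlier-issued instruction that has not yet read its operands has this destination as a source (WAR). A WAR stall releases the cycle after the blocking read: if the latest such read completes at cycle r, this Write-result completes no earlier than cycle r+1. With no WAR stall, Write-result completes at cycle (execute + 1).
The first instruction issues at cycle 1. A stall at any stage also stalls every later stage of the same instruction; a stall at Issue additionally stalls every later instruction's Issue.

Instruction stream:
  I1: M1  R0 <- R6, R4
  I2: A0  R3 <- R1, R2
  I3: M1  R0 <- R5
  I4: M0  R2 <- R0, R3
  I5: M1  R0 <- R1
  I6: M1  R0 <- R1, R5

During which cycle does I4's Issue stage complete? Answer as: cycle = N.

cycle = 10

c1: I1 dispatched to M1
c2: I1 operands ready, I2 dispatched to A0
c3: I2 operands ready
c4: I2 complete
c5: R3←I2
c7: I1 complete
c8: R0←I1
c9: I3 dispatched to M1
c10: I3 operands ready, I4 dispatched to M0
c15: I3 complete
c16: R0←I3
c17: I4 operands ready, I5 dispatched to M1
c18: I5 operands ready
c22: I4 complete
c23: R2←I4, I5 complete
c24: R0←I5
c25: I6 dispatched to M1
c26: I6 operands ready
c31: I6 complete
c32: R0←I6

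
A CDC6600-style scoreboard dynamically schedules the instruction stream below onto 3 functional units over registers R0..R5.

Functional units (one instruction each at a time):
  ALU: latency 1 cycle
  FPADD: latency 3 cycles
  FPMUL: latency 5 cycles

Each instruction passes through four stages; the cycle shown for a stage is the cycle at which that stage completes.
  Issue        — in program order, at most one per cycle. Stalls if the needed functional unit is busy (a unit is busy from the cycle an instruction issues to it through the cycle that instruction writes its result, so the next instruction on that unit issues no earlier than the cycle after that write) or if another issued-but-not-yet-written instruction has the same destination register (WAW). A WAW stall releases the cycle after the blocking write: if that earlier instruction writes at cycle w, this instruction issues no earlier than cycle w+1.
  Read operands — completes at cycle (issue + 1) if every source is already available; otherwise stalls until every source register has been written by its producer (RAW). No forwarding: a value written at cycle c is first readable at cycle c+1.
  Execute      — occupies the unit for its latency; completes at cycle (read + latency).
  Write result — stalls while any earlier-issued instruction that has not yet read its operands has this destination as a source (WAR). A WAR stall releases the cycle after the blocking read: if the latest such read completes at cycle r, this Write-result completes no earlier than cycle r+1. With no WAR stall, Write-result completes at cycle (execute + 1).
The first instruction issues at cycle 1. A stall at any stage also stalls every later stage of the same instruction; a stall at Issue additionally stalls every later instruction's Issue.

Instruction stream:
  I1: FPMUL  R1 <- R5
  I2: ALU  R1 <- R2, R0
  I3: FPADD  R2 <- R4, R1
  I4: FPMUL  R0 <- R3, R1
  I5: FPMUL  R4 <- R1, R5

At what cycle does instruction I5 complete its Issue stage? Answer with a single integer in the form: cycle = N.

[1] issue I1 (FPMUL)
[2] I1 read-ops
[7] I1 finished on FPMUL
[8] I1→R1
[9] issue I2 (ALU)
[10] I2 read-ops · issue I3 (FPADD)
[11] I2 finished on ALU · issue I4 (FPMUL)
[12] I2→R1
[13] I3 read-ops · I4 read-ops
[16] I3 finished on FPADD
[17] I3→R2
[18] I4 finished on FPMUL
[19] I4→R0
[20] issue I5 (FPMUL)
[21] I5 read-ops
[26] I5 finished on FPMUL
[27] I5→R4

cycle = 20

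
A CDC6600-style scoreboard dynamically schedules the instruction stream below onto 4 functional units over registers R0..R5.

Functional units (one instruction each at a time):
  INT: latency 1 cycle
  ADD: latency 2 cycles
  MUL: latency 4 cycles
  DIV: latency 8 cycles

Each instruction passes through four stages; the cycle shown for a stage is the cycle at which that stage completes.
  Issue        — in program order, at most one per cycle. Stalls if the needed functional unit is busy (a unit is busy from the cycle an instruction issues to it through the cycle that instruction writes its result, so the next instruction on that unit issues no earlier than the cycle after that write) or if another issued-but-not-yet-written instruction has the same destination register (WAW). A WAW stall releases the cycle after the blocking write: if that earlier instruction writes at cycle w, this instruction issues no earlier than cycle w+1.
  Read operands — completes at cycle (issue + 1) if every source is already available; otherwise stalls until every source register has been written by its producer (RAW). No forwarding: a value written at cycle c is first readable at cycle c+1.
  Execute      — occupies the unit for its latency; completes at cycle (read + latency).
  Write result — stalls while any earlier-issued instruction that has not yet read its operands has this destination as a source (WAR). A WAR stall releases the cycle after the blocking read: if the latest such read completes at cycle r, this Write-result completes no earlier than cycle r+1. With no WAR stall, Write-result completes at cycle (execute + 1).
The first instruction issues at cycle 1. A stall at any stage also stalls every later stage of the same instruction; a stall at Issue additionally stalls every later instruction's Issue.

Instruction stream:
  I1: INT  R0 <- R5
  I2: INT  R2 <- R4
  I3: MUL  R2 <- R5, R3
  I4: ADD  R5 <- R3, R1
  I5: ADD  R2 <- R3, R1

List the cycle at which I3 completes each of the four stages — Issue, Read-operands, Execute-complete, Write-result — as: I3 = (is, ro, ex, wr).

c1: I1 dispatched to INT
c2: I1 operands ready
c3: I1 complete
c4: R0←I1
c5: I2 dispatched to INT
c6: I2 operands ready
c7: I2 complete
c8: R2←I2
c9: I3 dispatched to MUL
c10: I3 operands ready; I4 dispatched to ADD
c11: I4 operands ready
c13: I4 complete
c14: I3 complete; R5←I4
c15: R2←I3
c16: I5 dispatched to ADD
c17: I5 operands ready
c19: I5 complete
c20: R2←I5

I3 = (9, 10, 14, 15)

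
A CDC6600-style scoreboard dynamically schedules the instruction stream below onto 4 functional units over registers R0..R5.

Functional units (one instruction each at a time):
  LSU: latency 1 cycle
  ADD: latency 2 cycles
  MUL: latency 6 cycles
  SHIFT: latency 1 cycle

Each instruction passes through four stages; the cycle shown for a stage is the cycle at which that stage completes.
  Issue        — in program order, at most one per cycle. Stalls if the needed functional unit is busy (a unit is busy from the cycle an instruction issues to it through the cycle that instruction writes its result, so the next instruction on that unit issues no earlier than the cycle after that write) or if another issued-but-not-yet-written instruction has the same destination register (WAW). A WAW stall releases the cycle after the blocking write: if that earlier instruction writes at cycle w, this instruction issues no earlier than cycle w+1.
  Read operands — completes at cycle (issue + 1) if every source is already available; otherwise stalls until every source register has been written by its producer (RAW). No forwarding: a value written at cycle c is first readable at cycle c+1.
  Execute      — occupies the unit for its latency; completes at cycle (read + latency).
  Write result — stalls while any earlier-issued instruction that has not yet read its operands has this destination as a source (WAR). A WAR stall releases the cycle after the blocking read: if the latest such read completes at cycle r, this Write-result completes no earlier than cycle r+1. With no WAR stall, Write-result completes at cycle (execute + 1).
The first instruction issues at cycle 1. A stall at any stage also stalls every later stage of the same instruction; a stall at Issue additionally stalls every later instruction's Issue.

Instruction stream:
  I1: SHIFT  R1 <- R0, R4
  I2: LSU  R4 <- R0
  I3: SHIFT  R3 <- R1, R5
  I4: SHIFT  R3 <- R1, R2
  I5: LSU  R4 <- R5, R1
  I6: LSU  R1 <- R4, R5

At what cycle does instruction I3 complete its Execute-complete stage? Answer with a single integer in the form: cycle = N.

cycle = 7

[1] I1 issues→SHIFT
[2] I1 reads, I2 issues→LSU
[3] I1 exec-done, I2 reads
[4] I1 writes R1, I2 exec-done
[5] I2 writes R4, I3 issues→SHIFT
[6] I3 reads
[7] I3 exec-done
[8] I3 writes R3
[9] I4 issues→SHIFT
[10] I4 reads, I5 issues→LSU
[11] I4 exec-done, I5 reads
[12] I4 writes R3, I5 exec-done
[13] I5 writes R4
[14] I6 issues→LSU
[15] I6 reads
[16] I6 exec-done
[17] I6 writes R1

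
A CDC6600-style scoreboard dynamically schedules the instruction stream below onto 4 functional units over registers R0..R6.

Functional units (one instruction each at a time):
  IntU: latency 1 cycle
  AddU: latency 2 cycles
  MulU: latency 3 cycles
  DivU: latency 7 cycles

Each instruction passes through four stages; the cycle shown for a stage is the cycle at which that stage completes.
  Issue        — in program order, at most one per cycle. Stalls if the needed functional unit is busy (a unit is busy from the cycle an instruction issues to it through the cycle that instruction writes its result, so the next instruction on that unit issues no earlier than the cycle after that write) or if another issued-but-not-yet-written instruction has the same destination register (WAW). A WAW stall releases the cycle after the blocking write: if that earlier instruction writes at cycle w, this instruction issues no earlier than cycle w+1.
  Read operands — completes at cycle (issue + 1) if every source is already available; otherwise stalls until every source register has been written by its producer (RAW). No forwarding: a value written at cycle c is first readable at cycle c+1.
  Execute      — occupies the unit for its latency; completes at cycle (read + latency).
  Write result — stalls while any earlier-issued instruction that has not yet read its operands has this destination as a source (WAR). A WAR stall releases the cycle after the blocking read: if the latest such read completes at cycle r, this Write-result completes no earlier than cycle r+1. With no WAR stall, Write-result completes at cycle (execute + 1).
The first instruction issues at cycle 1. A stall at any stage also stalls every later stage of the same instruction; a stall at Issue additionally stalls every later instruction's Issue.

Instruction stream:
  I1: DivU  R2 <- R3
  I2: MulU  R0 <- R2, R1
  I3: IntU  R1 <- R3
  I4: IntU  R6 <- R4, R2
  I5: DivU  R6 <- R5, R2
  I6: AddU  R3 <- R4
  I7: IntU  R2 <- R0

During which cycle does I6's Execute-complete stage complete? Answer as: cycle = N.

cycle = 21

c1: I1 issues→DivU
c2: I1 reads | I2 issues→MulU
c3: I3 issues→IntU
c4: I3 reads
c5: I3 exec-done
c9: I1 exec-done
c10: I1 writes R2
c11: I2 reads
c12: I3 writes R1
c13: I4 issues→IntU
c14: I2 exec-done | I4 reads
c15: I2 writes R0 | I4 exec-done
c16: I4 writes R6
c17: I5 issues→DivU
c18: I5 reads | I6 issues→AddU
c19: I6 reads | I7 issues→IntU
c20: I7 reads
c21: I6 exec-done | I7 exec-done
c22: I6 writes R3 | I7 writes R2
c25: I5 exec-done
c26: I5 writes R6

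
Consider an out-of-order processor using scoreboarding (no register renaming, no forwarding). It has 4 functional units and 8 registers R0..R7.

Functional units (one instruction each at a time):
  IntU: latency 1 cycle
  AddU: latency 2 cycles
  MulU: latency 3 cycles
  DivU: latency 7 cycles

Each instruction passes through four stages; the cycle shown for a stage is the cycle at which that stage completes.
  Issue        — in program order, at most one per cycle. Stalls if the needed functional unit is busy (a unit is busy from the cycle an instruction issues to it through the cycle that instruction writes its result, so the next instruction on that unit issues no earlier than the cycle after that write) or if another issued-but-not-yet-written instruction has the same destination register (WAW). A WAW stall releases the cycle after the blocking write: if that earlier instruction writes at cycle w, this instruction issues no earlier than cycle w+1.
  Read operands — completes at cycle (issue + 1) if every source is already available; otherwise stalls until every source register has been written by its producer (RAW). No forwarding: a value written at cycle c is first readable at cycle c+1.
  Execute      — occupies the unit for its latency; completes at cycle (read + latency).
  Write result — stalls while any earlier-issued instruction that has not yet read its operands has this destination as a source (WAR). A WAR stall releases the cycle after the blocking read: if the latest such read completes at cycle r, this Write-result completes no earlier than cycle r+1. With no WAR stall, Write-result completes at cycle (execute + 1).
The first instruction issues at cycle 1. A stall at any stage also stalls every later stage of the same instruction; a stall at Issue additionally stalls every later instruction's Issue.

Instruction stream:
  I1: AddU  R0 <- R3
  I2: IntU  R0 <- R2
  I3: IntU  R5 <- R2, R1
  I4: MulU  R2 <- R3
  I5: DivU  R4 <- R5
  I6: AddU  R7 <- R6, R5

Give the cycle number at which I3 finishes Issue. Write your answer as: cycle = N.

cycle = 10

t=1  I1 issues→AddU
t=2  I1 reads
t=4  I1 exec-done
t=5  I1 writes R0
t=6  I2 issues→IntU
t=7  I2 reads
t=8  I2 exec-done
t=9  I2 writes R0
t=10  I3 issues→IntU
t=11  I3 reads · I4 issues→MulU
t=12  I3 exec-done · I4 reads · I5 issues→DivU
t=13  I3 writes R5 · I6 issues→AddU
t=14  I5 reads · I6 reads
t=15  I4 exec-done
t=16  I4 writes R2 · I6 exec-done
t=17  I6 writes R7
t=21  I5 exec-done
t=22  I5 writes R4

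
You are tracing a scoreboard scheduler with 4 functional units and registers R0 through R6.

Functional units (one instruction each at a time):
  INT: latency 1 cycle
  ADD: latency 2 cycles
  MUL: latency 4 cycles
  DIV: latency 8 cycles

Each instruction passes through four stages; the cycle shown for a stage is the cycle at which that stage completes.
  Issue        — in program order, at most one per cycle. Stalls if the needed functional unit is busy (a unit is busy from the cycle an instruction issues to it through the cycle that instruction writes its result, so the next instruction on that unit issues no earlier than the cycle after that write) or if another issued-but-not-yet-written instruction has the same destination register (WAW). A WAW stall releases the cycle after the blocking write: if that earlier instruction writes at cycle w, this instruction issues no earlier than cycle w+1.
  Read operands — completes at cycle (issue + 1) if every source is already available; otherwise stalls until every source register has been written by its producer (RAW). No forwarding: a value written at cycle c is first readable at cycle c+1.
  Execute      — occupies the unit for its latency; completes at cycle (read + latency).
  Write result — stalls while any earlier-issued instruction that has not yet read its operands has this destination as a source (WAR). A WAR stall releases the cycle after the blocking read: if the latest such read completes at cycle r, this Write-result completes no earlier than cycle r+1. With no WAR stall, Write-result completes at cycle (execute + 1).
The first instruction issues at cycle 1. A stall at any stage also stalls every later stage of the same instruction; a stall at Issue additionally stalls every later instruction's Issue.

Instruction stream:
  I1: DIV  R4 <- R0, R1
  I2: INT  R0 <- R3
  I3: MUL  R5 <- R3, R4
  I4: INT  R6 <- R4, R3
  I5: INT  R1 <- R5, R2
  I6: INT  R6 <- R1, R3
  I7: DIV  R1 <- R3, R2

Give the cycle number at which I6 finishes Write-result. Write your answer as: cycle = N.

cycle = 24

[I1] 1/2/10/11
[I2] 2/3/4/5
[I3] 3/12/16/17  (RAW R4: wait I1 write@11)
[I4] 6/12/13/14  (struct: INT busy until I2 writes@5; RAW R4: wait I1 write@11)
[I5] 15/18/19/20  (struct: INT busy until I4 writes@14; RAW R5: wait I3 write@17)
[I6] 21/22/23/24  (struct: INT busy until I5 writes@20)
[I7] 22/23/31/32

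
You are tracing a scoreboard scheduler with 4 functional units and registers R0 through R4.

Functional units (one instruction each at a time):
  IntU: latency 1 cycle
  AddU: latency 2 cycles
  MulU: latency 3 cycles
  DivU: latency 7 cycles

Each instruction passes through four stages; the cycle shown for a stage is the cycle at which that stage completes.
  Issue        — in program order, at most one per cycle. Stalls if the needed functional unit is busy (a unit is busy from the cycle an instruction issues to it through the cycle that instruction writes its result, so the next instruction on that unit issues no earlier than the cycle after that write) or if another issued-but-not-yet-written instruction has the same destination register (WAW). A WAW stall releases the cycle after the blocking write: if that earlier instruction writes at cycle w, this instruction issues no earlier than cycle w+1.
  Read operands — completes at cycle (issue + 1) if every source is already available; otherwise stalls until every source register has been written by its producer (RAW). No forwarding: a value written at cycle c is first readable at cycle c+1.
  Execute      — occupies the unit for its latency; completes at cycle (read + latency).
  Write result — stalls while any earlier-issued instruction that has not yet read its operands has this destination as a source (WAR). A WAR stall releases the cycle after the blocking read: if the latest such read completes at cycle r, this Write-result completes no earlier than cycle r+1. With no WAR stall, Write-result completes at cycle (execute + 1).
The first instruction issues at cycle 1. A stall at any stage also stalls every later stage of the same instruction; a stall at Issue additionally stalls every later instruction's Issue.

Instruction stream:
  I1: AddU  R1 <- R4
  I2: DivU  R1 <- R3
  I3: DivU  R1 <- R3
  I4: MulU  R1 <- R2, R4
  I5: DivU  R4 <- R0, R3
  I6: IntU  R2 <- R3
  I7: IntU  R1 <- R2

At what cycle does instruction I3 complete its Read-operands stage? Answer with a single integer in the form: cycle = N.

1) issue 1, read 2, done 4, write 5
2) issue 6, read 7, done 14, write 15  <WAW R1: wait I1 write@5>
3) issue 16, read 17, done 24, write 25  <struct: DivU busy until I2 writes@15>
4) issue 26, read 27, done 30, write 31  <WAW R1: wait I3 write@25>
5) issue 27, read 28, done 35, write 36
6) issue 28, read 29, done 30, write 31
7) issue 32, read 33, done 34, write 35  <struct: IntU busy until I6 writes@31>

cycle = 17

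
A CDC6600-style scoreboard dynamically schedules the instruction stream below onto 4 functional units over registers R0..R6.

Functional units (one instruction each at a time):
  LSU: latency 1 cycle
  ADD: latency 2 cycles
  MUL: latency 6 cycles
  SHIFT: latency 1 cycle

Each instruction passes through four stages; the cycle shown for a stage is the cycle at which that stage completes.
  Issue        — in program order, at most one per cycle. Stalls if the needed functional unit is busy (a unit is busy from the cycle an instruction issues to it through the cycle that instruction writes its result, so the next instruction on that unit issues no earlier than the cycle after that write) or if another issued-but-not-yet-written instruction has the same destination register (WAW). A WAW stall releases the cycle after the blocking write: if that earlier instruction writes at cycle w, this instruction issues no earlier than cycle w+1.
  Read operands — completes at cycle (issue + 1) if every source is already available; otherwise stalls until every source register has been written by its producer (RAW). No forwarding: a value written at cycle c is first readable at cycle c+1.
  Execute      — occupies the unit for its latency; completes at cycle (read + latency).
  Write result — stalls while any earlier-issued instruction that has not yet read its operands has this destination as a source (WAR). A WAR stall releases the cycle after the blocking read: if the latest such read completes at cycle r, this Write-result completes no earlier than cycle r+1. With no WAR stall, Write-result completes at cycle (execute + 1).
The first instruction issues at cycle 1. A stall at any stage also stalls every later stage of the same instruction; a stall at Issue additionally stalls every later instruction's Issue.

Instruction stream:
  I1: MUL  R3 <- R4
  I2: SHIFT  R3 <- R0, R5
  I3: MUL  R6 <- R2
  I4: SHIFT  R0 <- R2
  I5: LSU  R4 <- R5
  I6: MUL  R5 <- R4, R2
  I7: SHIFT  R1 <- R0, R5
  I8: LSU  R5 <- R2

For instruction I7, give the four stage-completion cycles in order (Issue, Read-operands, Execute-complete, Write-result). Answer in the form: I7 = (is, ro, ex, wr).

I7 = (21, 29, 30, 31)

t=1  issue I1 (MUL)
t=2  I1 read-ops
t=8  I1 finished on MUL
t=9  I1→R3
t=10  issue I2 (SHIFT)
t=11  I2 read-ops; issue I3 (MUL)
t=12  I2 finished on SHIFT; I3 read-ops
t=13  I2→R3
t=14  issue I4 (SHIFT)
t=15  I4 read-ops; issue I5 (LSU)
t=16  I4 finished on SHIFT; I5 read-ops
t=17  I4→R0; I5 finished on LSU
t=18  I3 finished on MUL; I5→R4
t=19  I3→R6
t=20  issue I6 (MUL)
t=21  I6 read-ops; issue I7 (SHIFT)
t=27  I6 finished on MUL
t=28  I6→R5
t=29  I7 read-ops; issue I8 (LSU)
t=30  I7 finished on SHIFT; I8 read-ops
t=31  I7→R1; I8 finished on LSU
t=32  I8→R5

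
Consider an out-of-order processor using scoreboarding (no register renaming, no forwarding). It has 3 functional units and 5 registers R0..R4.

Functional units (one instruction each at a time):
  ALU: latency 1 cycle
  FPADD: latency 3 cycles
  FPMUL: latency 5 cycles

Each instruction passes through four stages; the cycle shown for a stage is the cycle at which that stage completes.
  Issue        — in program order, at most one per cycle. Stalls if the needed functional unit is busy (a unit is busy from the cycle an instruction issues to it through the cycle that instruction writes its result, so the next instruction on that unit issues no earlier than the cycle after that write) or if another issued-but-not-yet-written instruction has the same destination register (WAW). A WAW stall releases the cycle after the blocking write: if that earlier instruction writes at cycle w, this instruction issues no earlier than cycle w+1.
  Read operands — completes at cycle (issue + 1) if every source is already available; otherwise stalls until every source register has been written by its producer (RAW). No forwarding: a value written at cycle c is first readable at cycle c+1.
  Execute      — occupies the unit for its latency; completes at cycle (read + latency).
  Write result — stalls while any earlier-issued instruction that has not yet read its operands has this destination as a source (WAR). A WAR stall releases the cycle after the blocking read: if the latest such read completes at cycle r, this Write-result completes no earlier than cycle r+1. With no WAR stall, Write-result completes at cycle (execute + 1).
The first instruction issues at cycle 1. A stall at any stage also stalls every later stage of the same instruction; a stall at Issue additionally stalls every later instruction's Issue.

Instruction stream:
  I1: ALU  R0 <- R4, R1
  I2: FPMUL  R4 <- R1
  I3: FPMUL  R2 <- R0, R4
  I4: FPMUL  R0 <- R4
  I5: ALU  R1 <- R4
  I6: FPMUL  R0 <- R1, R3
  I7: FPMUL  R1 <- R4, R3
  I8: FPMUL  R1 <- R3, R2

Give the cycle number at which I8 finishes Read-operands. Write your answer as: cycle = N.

cycle = 43

c1: I1 dispatched to ALU
c2: I1 operands ready · I2 dispatched to FPMUL
c3: I1 complete · I2 operands ready
c4: R0←I1
c8: I2 complete
c9: R4←I2
c10: I3 dispatched to FPMUL
c11: I3 operands ready
c16: I3 complete
c17: R2←I3
c18: I4 dispatched to FPMUL
c19: I4 operands ready · I5 dispatched to ALU
c20: I5 operands ready
c21: I5 complete
c22: R1←I5
c24: I4 complete
c25: R0←I4
c26: I6 dispatched to FPMUL
c27: I6 operands ready
c32: I6 complete
c33: R0←I6
c34: I7 dispatched to FPMUL
c35: I7 operands ready
c40: I7 complete
c41: R1←I7
c42: I8 dispatched to FPMUL
c43: I8 operands ready
c48: I8 complete
c49: R1←I8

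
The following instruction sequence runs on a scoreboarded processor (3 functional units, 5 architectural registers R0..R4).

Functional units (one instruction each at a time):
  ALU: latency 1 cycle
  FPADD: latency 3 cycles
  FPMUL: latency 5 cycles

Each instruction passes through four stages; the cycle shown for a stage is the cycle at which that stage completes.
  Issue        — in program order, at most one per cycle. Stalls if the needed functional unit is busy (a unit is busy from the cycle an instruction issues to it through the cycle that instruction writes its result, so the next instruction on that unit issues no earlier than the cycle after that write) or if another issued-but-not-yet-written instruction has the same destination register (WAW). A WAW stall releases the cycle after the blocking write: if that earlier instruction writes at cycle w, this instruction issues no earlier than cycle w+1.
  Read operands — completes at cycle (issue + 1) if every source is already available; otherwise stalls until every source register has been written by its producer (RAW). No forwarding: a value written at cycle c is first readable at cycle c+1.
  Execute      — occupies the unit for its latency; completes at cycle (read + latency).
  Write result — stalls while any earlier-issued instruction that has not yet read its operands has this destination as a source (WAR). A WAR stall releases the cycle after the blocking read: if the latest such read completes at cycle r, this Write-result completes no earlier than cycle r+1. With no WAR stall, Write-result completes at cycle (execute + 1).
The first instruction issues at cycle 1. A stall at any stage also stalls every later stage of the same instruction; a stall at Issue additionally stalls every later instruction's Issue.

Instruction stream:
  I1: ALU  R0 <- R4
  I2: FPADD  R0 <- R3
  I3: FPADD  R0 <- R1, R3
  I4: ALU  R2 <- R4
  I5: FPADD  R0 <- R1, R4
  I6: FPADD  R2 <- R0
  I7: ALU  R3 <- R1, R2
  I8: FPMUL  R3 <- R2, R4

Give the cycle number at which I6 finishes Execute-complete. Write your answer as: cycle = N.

cycle = 27

  I1 | 1 | 2 | 3 | 4
  I2 | 5 | 6 | 9 | 10   WAW R0: wait I1 write@4
  I3 | 11 | 12 | 15 | 16   struct: FPADD busy until I2 writes@10
  I4 | 12 | 13 | 14 | 15
  I5 | 17 | 18 | 21 | 22   struct: FPADD busy until I3 writes@16
  I6 | 23 | 24 | 27 | 28   struct: FPADD busy until I5 writes@22
  I7 | 24 | 29 | 30 | 31   RAW R2: wait I6 write@28
  I8 | 32 | 33 | 38 | 39   WAW R3: wait I7 write@31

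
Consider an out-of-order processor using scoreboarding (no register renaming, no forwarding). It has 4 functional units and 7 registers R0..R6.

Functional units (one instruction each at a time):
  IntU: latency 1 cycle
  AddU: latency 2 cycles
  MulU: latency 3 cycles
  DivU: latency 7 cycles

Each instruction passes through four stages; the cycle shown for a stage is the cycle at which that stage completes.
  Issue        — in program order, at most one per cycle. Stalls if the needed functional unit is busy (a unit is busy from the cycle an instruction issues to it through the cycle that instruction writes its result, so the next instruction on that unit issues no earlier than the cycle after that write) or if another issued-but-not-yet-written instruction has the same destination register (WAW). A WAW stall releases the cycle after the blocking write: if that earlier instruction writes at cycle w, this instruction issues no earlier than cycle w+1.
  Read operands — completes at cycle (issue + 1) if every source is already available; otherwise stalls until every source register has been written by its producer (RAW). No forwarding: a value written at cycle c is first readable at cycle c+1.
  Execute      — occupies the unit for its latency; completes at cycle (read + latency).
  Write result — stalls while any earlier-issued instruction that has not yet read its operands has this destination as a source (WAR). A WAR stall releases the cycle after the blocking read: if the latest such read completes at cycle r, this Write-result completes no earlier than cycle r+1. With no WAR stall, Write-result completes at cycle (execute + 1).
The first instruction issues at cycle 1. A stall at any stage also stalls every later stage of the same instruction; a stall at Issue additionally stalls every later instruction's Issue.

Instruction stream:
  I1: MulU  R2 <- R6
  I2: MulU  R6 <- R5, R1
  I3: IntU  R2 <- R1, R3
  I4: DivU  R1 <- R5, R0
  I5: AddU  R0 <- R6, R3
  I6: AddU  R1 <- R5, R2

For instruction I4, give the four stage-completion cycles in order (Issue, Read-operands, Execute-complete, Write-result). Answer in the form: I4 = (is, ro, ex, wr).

I4 = (9, 10, 17, 18)

[1] I1→MulU
[2] I1 RO
[5] I1 EX
[6] I1 WR R2
[7] I2→MulU
[8] I2 RO | I3→IntU
[9] I3 RO | I4→DivU
[10] I3 EX | I4 RO | I5→AddU
[11] I2 EX | I3 WR R2
[12] I2 WR R6
[13] I5 RO
[15] I5 EX
[16] I5 WR R0
[17] I4 EX
[18] I4 WR R1
[19] I6→AddU
[20] I6 RO
[22] I6 EX
[23] I6 WR R1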